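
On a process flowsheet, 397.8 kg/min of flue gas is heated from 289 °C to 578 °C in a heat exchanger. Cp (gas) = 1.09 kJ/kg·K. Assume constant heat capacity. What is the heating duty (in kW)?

Q = 2090 kW

Q = ṁ·Cp·ΔT = 397.8 × 1.09 × (578 − 289) = 125310 kJ/min
Converting: 125310 / 60 s = 2088.5 kW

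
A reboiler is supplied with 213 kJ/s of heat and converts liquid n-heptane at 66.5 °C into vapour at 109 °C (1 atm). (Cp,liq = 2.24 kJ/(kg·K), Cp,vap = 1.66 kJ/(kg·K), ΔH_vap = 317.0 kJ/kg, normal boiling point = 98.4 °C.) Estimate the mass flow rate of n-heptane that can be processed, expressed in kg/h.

Δh = 2.24×(98.4−66.5) + 317.0 + 1.66×(109−98.4) = 406.05 kJ/kg
Q = 213 kJ/s = 213 kJ/s = 766800 kJ/h
ṁ = Q/Δh = 766800 / 406.05 = 1888.4 kg/h

ṁ = 1890 kg/h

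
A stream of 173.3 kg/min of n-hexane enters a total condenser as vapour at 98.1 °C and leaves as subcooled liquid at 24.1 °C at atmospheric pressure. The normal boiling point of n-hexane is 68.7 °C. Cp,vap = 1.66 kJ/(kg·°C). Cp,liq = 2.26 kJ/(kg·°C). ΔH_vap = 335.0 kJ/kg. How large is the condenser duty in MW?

Q_c = 1.40 MW

vapour 98.1→68.7 °C: -48.804 kJ/kg
condensation at 68.7 °C: -335 kJ/kg
liquid 68.7→24.1 °C: -100.8 kJ/kg
Δh = -48.804 + -335 + -100.8 = -484.6 kJ/kg
Q = ṁ·Δh = 173.3 kg/min × -484.6 kJ/kg = -83981 kJ/min
|Q| = 1399.7 kW = 1.3997 MW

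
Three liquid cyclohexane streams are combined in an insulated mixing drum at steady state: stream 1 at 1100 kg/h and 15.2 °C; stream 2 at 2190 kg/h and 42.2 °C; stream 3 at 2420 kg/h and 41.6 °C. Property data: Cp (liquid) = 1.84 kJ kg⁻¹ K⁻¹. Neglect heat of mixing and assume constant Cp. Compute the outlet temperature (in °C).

Adiabatic, steady state ⇒ Σ ṁᵢCp,ᵢ(T_out − Tᵢ) = 0
Σ ṁᵢCp,ᵢTᵢ = 1100×1.84×15.2 + 2190×1.84×42.2 + 2420×1.84×41.6 = 386050
Σ ṁᵢCp,ᵢ = 1100×1.84 + 2190×1.84 + 2420×1.84 = 10506
T_out = 386050 / 10506 = 36.744 °C

T_out = 36.7 °C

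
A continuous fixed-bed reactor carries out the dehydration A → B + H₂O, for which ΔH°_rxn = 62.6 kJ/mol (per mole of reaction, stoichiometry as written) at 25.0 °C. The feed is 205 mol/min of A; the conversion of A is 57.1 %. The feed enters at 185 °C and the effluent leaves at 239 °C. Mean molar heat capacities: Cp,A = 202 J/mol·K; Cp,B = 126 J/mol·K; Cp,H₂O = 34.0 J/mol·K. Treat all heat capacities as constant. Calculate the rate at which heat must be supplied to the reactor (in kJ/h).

Q_in = 511000 kJ/h

Extent of reaction ξ = 0.571 × 205 = 117.05 mol/min
Reaction term: ξ·ΔH°_rxn = 117.05 × 62.6 = 7327.6 kJ/min
Sensible, feed 185→25 °C: -6625.6 kJ/min
Outlet flows (mol/min): A 87.945, B 117.05, H₂O 117.05
Sensible, products 25→239 °C: 7809.6 kJ/min
Q = ΔH = 8511.7 kJ/min = 141.86 kW
Heat supplied = 510700 kJ/h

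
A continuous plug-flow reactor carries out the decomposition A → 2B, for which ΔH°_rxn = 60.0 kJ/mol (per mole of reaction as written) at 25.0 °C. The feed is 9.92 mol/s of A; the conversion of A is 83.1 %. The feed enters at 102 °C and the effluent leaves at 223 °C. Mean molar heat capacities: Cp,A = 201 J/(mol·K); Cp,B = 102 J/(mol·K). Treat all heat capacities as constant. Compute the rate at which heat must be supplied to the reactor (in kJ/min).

Q_in = 44400 kJ/min

Extent of reaction ξ = 0.831 × 9.92 = 8.2435 mol/s
Reaction term: ξ·ΔH°_rxn = 8.2435 × 60.0 = 494.61 kJ/s
Sensible, feed 102→25 °C: -153.53 kJ/s
Outlet flows (mol/s): A 1.6765, B 16.487
Sensible, products 25→223 °C: 399.69 kJ/s
Q = ΔH = 740.77 kJ/s = 740.77 kW
Heat supplied = 44446 kJ/min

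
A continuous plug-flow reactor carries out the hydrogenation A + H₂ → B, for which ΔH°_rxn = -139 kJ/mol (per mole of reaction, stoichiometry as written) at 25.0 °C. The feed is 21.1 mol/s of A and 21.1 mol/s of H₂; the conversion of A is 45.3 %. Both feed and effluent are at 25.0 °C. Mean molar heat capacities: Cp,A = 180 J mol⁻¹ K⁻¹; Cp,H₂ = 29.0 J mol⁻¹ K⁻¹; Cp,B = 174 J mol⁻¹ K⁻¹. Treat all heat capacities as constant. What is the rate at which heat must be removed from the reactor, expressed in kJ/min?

Extent of reaction ξ = 0.453 × 21.1 = 9.5583 mol/s
Reaction term: ξ·ΔH°_rxn = 9.5583 × -139 = -1328.6 kJ/s
Q = ΔH = -1328.6 kJ/s = -1328.6 kW
Heat removed = 79716 kJ/min

Q_out = 79700 kJ/min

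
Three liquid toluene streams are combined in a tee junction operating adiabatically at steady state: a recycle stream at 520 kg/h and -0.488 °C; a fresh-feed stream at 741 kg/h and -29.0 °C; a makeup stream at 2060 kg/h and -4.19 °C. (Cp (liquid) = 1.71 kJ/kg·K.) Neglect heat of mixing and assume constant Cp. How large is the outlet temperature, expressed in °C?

Energy balance with Q = 0: Σ ṁᵢCp,ᵢ(T_out − Tᵢ) = 0
T_out = Σ ṁᵢCp,ᵢTᵢ / Σ ṁᵢCp,ᵢ
      = -51940 / 5678.9 = -9.1461 °C

T_out = -9.15 °C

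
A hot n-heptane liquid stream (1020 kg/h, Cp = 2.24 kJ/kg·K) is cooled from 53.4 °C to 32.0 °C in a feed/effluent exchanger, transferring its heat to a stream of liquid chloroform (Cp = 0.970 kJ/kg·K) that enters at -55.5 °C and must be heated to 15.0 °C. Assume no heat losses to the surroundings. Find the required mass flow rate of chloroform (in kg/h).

ṁ_c = 715 kg/h

Heat released by hot stream: Q = 1020 × 2.24 × (53.4 − 32.0) = 48895 kJ/h
Energy balance on cold side (adiabatic exchanger): Q = ṁ_c·Cp_c·(T_c,out − T_c,in)
ṁ_c = 48895 / [0.970 × (15.0 − -55.5)] = 714.99 kg/h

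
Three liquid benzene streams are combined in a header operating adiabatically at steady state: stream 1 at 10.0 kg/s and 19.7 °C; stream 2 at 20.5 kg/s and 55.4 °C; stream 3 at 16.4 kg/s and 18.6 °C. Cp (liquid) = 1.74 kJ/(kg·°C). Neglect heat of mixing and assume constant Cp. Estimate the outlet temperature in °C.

Energy balance with Q = 0: Σ ṁᵢCp,ᵢ(T_out − Tᵢ) = 0
Σ ṁᵢCp,ᵢTᵢ = 10.0×1.74×19.7 + 20.5×1.74×55.4 + 16.4×1.74×18.6 = 2849.7
Σ ṁᵢCp,ᵢ = 10.0×1.74 + 20.5×1.74 + 16.4×1.74 = 81.606
T_out = 2849.7 / 81.606 = 34.92 °C

T_out = 34.9 °C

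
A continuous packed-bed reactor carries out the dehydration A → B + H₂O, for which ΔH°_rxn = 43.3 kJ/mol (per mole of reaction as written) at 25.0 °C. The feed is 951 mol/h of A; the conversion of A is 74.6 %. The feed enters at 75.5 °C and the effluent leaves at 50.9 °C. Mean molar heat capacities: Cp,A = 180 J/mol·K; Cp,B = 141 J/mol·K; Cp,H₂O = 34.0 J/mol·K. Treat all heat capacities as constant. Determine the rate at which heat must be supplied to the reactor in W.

Extent of reaction ξ = 0.746 × 951 = 709.45 mol/h
Reaction term: ξ·ΔH°_rxn = 709.45 × 43.3 = 30719 kJ/h
Sensible, feed 75.5→25 °C: -8644.6 kJ/h
Outlet flows (mol/h): A 241.55, B 709.45, H₂O 709.45
Sensible, products 25→50.9 °C: 4341.7 kJ/h
Q = ΔH = 26416 kJ/h = 7.3378 kW
Heat supplied = 7337.8 W

Q_in = 7340 W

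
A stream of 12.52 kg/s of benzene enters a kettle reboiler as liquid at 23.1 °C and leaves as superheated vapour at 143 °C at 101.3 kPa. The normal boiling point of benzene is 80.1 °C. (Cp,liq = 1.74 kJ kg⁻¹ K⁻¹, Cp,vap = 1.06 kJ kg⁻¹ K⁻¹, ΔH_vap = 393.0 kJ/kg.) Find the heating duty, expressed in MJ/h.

Q = 25200 MJ/h

liquid 23.1→80.1 °C: 99.18 kJ/kg
vaporisation at 80.1 °C: 393 kJ/kg
vapour 80.1→143 °C: 66.674 kJ/kg
Δh = 99.18 + 393 + 66.674 = 558.85 kJ/kg
Q = ṁ·Δh = 12.52 kg/s × 558.85 kJ/kg = 6996.9 kJ/s
|Q| = 6996.9 kW = 25189 MJ/h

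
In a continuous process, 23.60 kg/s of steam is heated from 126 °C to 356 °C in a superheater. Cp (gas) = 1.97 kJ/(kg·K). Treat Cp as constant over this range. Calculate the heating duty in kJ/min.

Q = 642000 kJ/min

Q = ṁ·Cp·ΔT = 23.60 × 1.97 × (356 − 126) = 10693 kJ/s
Heating duty = 641590 kJ/min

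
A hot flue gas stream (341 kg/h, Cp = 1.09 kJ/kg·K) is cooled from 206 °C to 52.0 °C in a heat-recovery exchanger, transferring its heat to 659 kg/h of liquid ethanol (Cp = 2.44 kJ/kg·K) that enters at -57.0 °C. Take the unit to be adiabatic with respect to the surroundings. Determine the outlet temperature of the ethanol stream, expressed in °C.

Heat released by hot stream: Q = 341 × 1.09 × (206 − 52.0) = 57240 kJ/h
Energy balance on cold side (adiabatic exchanger): Q = ṁ_c·Cp_c·(T_c,out − T_c,in)
T_c,out = -57.0 + 57240/(659 × 2.44) = -21.402 °C

T_c,out = -21.4 °C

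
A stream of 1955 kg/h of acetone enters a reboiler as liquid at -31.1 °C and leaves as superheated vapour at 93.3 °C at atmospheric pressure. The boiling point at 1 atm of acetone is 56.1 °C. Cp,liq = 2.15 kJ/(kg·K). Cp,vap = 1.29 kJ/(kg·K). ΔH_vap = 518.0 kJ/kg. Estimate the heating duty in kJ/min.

Q = 24600 kJ/min

liquid -31.1→56.1 °C: 187.48 kJ/kg
vaporisation at 56.1 °C: 518 kJ/kg
vapour 56.1→93.3 °C: 47.988 kJ/kg
Δh = 187.48 + 518 + 47.988 = 753.47 kJ/kg
Q = ṁ·Δh = 1955 kg/h × 753.47 kJ/kg = 1.473e+06 kJ/h
|Q| = 409.17 kW = 24550 kJ/min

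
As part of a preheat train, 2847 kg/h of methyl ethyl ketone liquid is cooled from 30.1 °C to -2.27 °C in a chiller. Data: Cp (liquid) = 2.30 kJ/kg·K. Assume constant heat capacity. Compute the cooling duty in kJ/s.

Q = ṁ·Cp·ΔT = 2847 × 2.30 × (-2.27 − 30.1) = -211960 kJ/h
Converting: 211960 / 3600 s = 58.878 kW

Q_c = 58.9 kJ/s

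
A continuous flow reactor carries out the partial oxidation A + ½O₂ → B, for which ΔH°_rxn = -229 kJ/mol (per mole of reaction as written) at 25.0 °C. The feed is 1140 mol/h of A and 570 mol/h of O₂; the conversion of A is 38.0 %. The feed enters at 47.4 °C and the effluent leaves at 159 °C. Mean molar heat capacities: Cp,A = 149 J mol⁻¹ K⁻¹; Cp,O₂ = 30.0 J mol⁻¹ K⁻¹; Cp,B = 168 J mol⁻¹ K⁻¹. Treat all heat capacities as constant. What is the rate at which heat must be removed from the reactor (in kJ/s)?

Extent of reaction ξ = 0.380 × 1140 = 433.2 mol/h
Reaction term: ξ·ΔH°_rxn = 433.2 × -229 = -99203 kJ/h
Sensible, feed 47.4→25 °C: -4187.9 kJ/h
Outlet flows (mol/h): A 706.8, O₂ 353.4, B 433.2
Sensible, products 25→159 °C: 25285 kJ/h
Q = ΔH = -78106 kJ/h = -21.696 kW
Heat removed = 21.696 kJ/s

Q_out = 21.7 kJ/s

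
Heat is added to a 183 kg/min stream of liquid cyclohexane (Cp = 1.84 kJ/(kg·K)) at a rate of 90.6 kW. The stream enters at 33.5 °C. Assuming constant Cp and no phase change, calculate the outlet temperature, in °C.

Q = 90.6 kW = 5436 kJ/min
ΔT = Q/(ṁ·Cp) = 5436/(183×1.84) = 16.144 K
T_out = 33.5 + 16.144 = 49.644 °C

T_out = 49.6 °C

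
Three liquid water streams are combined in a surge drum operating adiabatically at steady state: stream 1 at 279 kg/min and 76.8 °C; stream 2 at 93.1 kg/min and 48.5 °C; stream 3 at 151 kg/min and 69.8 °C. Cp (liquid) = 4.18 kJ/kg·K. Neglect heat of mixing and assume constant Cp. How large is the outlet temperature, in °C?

Energy balance with Q = 0: Σ ṁᵢCp,ᵢ(T_out − Tᵢ) = 0
Σ ṁᵢCp,ᵢTᵢ = 279×4.18×76.8 + 93.1×4.18×48.5 + 151×4.18×69.8 = 152500
Σ ṁᵢCp,ᵢ = 279×4.18 + 93.1×4.18 + 151×4.18 = 2186.6
T_out = 152500 / 2186.6 = 69.743 °C

T_out = 69.7 °C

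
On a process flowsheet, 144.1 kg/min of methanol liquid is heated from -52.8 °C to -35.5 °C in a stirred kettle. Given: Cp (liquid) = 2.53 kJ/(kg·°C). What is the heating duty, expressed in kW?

Q = ṁ·Cp·ΔT = 144.1 × 2.53 × (-35.5 − -52.8) = 6307.1 kJ/min
Converting: 6307.1 / 60 s = 105.12 kW

Q = 105 kW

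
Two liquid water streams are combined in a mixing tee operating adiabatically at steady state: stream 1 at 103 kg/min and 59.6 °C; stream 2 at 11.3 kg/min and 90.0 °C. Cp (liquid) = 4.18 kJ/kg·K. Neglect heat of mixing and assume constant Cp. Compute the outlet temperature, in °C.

Energy balance with Q = 0: Σ ṁᵢCp,ᵢ(T_out − Tᵢ) = 0
Σ ṁᵢCp,ᵢTᵢ = 103×4.18×59.6 + 11.3×4.18×90.0 = 29911
Σ ṁᵢCp,ᵢ = 103×4.18 + 11.3×4.18 = 477.77
T_out = 29911 / 477.77 = 62.605 °C

T_out = 62.6 °C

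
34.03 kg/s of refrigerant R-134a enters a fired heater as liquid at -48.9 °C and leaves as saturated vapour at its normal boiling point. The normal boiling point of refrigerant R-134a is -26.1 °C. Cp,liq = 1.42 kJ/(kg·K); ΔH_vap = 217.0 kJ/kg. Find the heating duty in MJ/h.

Q = 30600 MJ/h

liquid -48.9→-26.1 °C: 32.376 kJ/kg
vaporisation at -26.1 °C: 217 kJ/kg
Δh = 32.376 + 217 = 249.38 kJ/kg
Q = ṁ·Δh = 34.03 kg/s × 249.38 kJ/kg = 8486.3 kJ/s
|Q| = 8486.3 kW = 30551 MJ/h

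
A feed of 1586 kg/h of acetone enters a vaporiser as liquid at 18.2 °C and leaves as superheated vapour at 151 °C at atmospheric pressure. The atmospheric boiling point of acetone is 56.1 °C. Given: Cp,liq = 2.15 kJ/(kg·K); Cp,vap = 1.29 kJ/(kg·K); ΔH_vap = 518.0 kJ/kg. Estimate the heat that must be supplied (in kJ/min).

liquid 18.2→56.1 °C: 81.485 kJ/kg
vaporisation at 56.1 °C: 518 kJ/kg
vapour 56.1→151 °C: 122.42 kJ/kg
Δh = 81.485 + 518 + 122.42 = 721.91 kJ/kg
Q = ṁ·Δh = 1586 kg/h × 721.91 kJ/kg = 1.1449e+06 kJ/h
|Q| = 318.04 kW = 19082 kJ/min

Q = 19100 kJ/min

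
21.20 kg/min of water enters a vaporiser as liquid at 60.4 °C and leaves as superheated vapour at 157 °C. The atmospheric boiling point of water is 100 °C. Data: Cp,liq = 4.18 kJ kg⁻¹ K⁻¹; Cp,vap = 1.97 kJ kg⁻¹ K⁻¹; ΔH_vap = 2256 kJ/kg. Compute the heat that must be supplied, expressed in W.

liquid 60.4→100 °C: 165.53 kJ/kg
vaporisation at 100 °C: 2256 kJ/kg
vapour 100→157 °C: 112.29 kJ/kg
Δh = 165.53 + 2256 + 112.29 = 2533.8 kJ/kg
Q = ṁ·Δh = 21.20 kg/min × 2533.8 kJ/kg = 53717 kJ/min
|Q| = 895.28 kW = 895280 W

Q = 895000 W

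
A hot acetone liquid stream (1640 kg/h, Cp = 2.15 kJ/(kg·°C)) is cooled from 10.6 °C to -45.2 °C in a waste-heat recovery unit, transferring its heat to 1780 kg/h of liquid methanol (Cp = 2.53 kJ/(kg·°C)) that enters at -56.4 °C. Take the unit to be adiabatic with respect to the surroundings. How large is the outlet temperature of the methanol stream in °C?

T_c,out = -12.7 °C

Heat released by hot stream: Q = 1640 × 2.15 × (10.6 − -45.2) = 196750 kJ/h
Energy balance on cold side (adiabatic exchanger): Q = ṁ_c·Cp_c·(T_c,out − T_c,in)
T_c,out = -56.4 + 196750/(1780 × 2.53) = -12.711 °C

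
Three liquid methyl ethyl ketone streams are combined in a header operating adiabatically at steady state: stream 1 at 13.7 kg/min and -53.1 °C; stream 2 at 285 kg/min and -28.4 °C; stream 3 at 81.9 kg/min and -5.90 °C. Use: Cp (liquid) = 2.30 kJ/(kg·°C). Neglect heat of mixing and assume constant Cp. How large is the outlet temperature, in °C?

T_out = -24.4 °C

Adiabatic, steady state ⇒ Σ ṁᵢCp,ᵢ(T_out − Tᵢ) = 0
T_out = Σ ṁᵢCp,ᵢTᵢ / Σ ṁᵢCp,ᵢ
      = -21401 / 875.38 = -24.447 °C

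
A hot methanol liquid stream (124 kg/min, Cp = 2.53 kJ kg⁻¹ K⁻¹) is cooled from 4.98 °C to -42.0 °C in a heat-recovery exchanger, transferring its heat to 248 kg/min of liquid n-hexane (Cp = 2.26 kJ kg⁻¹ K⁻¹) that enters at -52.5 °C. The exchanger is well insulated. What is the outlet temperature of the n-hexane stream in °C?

T_c,out = -26.2 °C

Heat released by hot stream: Q = 124 × 2.53 × (4.98 − -42.0) = 14739 kJ/min
Energy balance on cold side (adiabatic exchanger): Q = ṁ_c·Cp_c·(T_c,out − T_c,in)
T_c,out = -52.5 + 14739/(248 × 2.26) = -26.204 °C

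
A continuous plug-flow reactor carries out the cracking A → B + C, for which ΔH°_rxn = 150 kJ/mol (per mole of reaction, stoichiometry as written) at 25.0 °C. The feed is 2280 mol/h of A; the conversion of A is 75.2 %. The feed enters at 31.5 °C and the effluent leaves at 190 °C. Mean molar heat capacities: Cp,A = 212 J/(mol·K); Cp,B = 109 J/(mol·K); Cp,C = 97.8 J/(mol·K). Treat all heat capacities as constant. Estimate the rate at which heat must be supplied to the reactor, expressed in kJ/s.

Q_in = 92.3 kJ/s

Extent of reaction ξ = 0.752 × 2280 = 1714.6 mol/h
Reaction term: ξ·ΔH°_rxn = 1714.6 × 150 = 257180 kJ/h
Sensible, feed 31.5→25 °C: -3141.8 kJ/h
Outlet flows (mol/h): A 565.44, B 1714.6, C 1714.6
Sensible, products 25→190 °C: 78283 kJ/h
Q = ΔH = 332330 kJ/h = 92.313 kW
Heat supplied = 92.313 kJ/s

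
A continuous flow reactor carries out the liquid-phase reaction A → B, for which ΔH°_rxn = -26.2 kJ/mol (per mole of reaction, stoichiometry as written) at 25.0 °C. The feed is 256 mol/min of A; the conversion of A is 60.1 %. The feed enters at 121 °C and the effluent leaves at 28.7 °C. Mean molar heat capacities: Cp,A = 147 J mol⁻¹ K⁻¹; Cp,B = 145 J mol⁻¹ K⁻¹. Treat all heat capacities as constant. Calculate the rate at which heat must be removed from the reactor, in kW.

Extent of reaction ξ = 0.601 × 256 = 153.86 mol/min
Reaction term: ξ·ΔH°_rxn = 153.86 × -26.2 = -4031 kJ/min
Sensible, feed 121→25 °C: -3612.7 kJ/min
Outlet flows (mol/min): A 102.14, B 153.86
Sensible, products 25→28.7 °C: 138.1 kJ/min
Q = ΔH = -7505.6 kJ/min = -125.09 kW
Heat removed = 125.09 kW

Q_out = 125 kW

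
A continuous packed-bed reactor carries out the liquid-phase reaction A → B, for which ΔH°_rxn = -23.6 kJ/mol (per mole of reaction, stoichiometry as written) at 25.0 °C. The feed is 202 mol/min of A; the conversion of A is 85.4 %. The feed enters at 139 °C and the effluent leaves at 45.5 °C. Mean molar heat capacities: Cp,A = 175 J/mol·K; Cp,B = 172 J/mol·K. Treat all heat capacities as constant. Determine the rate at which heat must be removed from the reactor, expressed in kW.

Extent of reaction ξ = 0.854 × 202 = 172.51 mol/min
Reaction term: ξ·ΔH°_rxn = 172.51 × -23.6 = -4071.2 kJ/min
Sensible, feed 139→25 °C: -4029.9 kJ/min
Outlet flows (mol/min): A 29.492, B 172.51
Sensible, products 25→45.5 °C: 714.07 kJ/min
Q = ΔH = -7387 kJ/min = -123.12 kW
Heat removed = 123.12 kW

Q_out = 123 kW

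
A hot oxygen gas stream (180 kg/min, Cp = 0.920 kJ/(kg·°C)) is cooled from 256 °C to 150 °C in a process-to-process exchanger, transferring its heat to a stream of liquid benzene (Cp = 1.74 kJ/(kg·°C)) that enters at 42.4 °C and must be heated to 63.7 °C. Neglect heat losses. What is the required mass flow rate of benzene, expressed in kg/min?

ṁ_c = 474 kg/min

Heat released by hot stream: Q = 180 × 0.920 × (256 − 150) = 17554 kJ/min
Energy balance on cold side (adiabatic exchanger): Q = ṁ_c·Cp_c·(T_c,out − T_c,in)
ṁ_c = 17554 / [1.74 × (63.7 − 42.4)] = 473.63 kg/min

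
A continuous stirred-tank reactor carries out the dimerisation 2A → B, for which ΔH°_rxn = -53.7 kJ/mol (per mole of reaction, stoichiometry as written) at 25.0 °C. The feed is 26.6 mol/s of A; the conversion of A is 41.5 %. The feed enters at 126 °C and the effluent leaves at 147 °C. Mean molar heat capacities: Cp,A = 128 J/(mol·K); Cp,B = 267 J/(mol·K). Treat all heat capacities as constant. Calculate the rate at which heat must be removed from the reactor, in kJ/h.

Extent of reaction ξ = 0.415 × 26.6 / 2 = 5.5195 mol/s
Reaction term: ξ·ΔH°_rxn = 5.5195 × -53.7 = -296.4 kJ/s
Sensible, feed 126→25 °C: -343.88 kJ/s
Outlet flows (mol/s): A 15.561, B 5.5195
Sensible, products 25→147 °C: 422.79 kJ/s
Q = ΔH = -217.49 kJ/s = -217.49 kW
Heat removed = 782960 kJ/h

Q_out = 783000 kJ/h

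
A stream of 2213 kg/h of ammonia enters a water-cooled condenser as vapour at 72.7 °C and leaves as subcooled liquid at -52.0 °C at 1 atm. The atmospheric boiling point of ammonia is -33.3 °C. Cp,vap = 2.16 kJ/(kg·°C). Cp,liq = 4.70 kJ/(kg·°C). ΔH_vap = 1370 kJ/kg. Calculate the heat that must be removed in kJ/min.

Q_c = 62200 kJ/min

vapour 72.7→-33.3 °C: -228.96 kJ/kg
condensation at -33.3 °C: -1370 kJ/kg
liquid -33.3→-52.0 °C: -87.89 kJ/kg
Δh = -228.96 + -1370 + -87.89 = -1686.8 kJ/kg
Q = ṁ·Δh = 2213 kg/h × -1686.8 kJ/kg = -3.733e+06 kJ/h
|Q| = 1036.9 kW = 62217 kJ/min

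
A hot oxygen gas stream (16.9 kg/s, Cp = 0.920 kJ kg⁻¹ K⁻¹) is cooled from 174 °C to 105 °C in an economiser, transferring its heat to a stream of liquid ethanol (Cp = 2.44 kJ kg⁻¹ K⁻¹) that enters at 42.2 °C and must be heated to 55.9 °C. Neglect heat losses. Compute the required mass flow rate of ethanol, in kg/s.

ṁ_c = 32.1 kg/s

Heat released by hot stream: Q = 16.9 × 0.920 × (174 − 105) = 1072.8 kJ/s
Energy balance on cold side (adiabatic exchanger): Q = ṁ_c·Cp_c·(T_c,out − T_c,in)
ṁ_c = 1072.8 / [2.44 × (55.9 − 42.2)] = 32.093 kg/s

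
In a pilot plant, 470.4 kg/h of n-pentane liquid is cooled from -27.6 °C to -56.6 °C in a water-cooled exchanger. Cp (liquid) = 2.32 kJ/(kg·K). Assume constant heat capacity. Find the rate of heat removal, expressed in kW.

Q = ṁ·Cp·ΔT = 470.4 × 2.32 × (-56.6 − -27.6) = -31649 kJ/h
Converting: 31649 / 3600 s = 8.7913 kW

Q_c = 8.79 kW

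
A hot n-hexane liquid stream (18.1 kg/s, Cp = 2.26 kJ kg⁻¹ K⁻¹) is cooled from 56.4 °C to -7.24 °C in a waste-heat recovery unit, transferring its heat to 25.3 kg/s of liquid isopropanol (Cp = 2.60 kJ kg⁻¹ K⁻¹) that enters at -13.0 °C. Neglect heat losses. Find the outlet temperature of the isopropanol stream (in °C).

Heat released by hot stream: Q = 18.1 × 2.26 × (56.4 − -7.24) = 2603.3 kJ/s
Energy balance on cold side (adiabatic exchanger): Q = ṁ_c·Cp_c·(T_c,out − T_c,in)
T_c,out = -13.0 + 2603.3/(25.3 × 2.60) = 26.575 °C

T_c,out = 26.6 °C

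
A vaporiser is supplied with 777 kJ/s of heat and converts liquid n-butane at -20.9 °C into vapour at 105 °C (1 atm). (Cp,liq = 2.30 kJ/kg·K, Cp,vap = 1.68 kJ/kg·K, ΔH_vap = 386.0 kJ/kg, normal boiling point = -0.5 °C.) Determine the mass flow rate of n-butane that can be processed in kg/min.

Δh = 2.30×(-0.5−-20.9) + 386.0 + 1.68×(105−-0.5) = 610.16 kJ/kg
Q = 777 kJ/s = 777 kJ/s = 46620 kJ/min
ṁ = Q/Δh = 46620 / 610.16 = 76.406 kg/min

ṁ = 76.4 kg/min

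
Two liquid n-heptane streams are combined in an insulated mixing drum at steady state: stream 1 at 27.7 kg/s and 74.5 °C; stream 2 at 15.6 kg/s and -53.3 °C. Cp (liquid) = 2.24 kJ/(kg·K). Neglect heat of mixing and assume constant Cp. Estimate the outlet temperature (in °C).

Energy balance with Q = 0: Σ ṁᵢCp,ᵢ(T_out − Tᵢ) = 0
Σ ṁᵢCp,ᵢTᵢ = 27.7×2.24×74.5 + 15.6×2.24×-53.3 = 2760.1
Σ ṁᵢCp,ᵢ = 27.7×2.24 + 15.6×2.24 = 96.992
T_out = 2760.1 / 96.992 = 28.457 °C

T_out = 28.5 °C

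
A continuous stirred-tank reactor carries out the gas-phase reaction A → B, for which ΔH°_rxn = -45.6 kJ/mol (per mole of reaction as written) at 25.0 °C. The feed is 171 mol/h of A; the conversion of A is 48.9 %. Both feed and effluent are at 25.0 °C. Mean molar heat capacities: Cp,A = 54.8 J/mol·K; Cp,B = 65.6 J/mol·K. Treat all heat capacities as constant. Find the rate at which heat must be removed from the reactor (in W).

Extent of reaction ξ = 0.489 × 171 = 83.619 mol/h
Reaction term: ξ·ΔH°_rxn = 83.619 × -45.6 = -3813 kJ/h
Q = ΔH = -3813 kJ/h = -1.0592 kW
Heat removed = 1059.2 W

Q_out = 1060 W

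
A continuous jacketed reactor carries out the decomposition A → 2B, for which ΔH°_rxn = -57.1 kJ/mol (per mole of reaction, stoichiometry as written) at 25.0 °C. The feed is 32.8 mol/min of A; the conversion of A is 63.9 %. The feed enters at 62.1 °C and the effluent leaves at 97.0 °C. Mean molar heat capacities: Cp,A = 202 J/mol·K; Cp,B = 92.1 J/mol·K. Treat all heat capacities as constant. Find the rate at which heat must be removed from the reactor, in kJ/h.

Extent of reaction ξ = 0.639 × 32.8 = 20.959 mol/min
Reaction term: ξ·ΔH°_rxn = 20.959 × -57.1 = -1196.8 kJ/min
Sensible, feed 62.1→25 °C: -245.81 kJ/min
Outlet flows (mol/min): A 11.841, B 41.918
Sensible, products 25→97.0 °C: 450.18 kJ/min
Q = ΔH = -992.4 kJ/min = -16.54 kW
Heat removed = 59544 kJ/h

Q_out = 59500 kJ/h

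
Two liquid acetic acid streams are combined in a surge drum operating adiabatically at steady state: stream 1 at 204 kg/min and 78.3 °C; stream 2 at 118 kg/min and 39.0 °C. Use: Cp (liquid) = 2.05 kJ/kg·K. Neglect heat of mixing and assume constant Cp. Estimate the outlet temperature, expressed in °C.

T_out = 63.9 °C

No heat crosses the boundary, so H_out = H_in.
T_out = Σ ṁᵢCp,ᵢTᵢ / Σ ṁᵢCp,ᵢ
      = 42179 / 660.1 = 63.898 °C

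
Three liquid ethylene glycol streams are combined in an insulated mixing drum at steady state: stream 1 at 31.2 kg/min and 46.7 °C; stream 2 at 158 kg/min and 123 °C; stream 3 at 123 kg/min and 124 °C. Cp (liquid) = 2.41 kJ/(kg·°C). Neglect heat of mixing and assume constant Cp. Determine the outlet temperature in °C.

Energy balance with Q = 0: Σ ṁᵢCp,ᵢ(T_out − Tᵢ) = 0
Σ ṁᵢCp,ᵢTᵢ = 31.2×2.41×46.7 + 158×2.41×123 + 123×2.41×124 = 87105
Σ ṁᵢCp,ᵢ = 31.2×2.41 + 158×2.41 + 123×2.41 = 752.4
T_out = 87105 / 752.4 = 115.77 °C

T_out = 116 °C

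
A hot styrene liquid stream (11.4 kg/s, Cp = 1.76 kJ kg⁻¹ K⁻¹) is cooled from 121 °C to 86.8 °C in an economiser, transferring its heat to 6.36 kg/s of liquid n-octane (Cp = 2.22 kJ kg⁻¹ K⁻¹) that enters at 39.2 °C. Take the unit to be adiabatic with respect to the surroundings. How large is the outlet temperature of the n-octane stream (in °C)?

Heat released by hot stream: Q = 11.4 × 1.76 × (121 − 86.8) = 686.19 kJ/s
Energy balance on cold side (adiabatic exchanger): Q = ṁ_c·Cp_c·(T_c,out − T_c,in)
T_c,out = 39.2 + 686.19/(6.36 × 2.22) = 87.8 °C

T_c,out = 87.8 °C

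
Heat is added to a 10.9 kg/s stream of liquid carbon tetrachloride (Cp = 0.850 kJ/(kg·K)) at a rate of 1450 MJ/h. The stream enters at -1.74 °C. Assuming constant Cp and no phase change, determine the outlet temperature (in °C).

T_out = 41.7 °C

Q = 1450 MJ/h = 402.78 kJ/s
ΔT = Q/(ṁ·Cp) = 402.78/(10.9×0.850) = 43.473 K
T_out = -1.74 + 43.473 = 41.733 °C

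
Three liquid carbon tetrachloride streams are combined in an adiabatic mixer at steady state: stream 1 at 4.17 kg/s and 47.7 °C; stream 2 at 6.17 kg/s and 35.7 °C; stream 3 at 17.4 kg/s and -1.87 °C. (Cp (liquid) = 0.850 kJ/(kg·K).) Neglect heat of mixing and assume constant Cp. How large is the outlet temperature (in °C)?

Energy balance with Q = 0: Σ ṁᵢCp,ᵢ(T_out − Tᵢ) = 0
Σ ṁᵢCp,ᵢTᵢ = 4.17×0.850×47.7 + 6.17×0.850×35.7 + 17.4×0.850×-1.87 = 328.64
Σ ṁᵢCp,ᵢ = 4.17×0.850 + 6.17×0.850 + 17.4×0.850 = 23.579
T_out = 328.64 / 23.579 = 13.938 °C

T_out = 13.9 °C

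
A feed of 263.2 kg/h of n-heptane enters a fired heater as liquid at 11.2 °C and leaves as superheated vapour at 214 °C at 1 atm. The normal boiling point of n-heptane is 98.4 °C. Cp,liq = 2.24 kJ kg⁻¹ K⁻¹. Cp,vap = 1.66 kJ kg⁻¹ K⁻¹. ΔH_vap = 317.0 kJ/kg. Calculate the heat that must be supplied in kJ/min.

liquid 11.2→98.4 °C: 195.33 kJ/kg
vaporisation at 98.4 °C: 317 kJ/kg
vapour 98.4→214 °C: 191.9 kJ/kg
Δh = 195.33 + 317 + 191.9 = 704.22 kJ/kg
Q = ṁ·Δh = 263.2 kg/h × 704.22 kJ/kg = 185350 kJ/h
|Q| = 51.487 kW = 3089.2 kJ/min

Q = 3090 kJ/min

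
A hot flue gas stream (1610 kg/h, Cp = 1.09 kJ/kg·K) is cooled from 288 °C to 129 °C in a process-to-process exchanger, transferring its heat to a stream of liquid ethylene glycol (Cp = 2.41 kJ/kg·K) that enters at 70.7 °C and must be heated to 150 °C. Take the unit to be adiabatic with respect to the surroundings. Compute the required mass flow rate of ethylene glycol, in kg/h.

Heat released by hot stream: Q = 1610 × 1.09 × (288 − 129) = 279030 kJ/h
Energy balance on cold side (adiabatic exchanger): Q = ṁ_c·Cp_c·(T_c,out − T_c,in)
ṁ_c = 279030 / [2.41 × (150 − 70.7)] = 1460 kg/h

ṁ_c = 1460 kg/h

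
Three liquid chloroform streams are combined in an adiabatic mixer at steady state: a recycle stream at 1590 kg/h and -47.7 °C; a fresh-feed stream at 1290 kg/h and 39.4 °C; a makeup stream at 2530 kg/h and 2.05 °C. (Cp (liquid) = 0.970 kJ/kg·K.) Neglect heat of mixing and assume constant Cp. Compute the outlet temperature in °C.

T_out = -3.67 °C

Energy balance with Q = 0: Σ ṁᵢCp,ᵢ(T_out − Tᵢ) = 0
Σ ṁᵢCp,ᵢTᵢ = 1590×0.970×-47.7 + 1290×0.970×39.4 + 2530×0.970×2.05 = -19236
Σ ṁᵢCp,ᵢ = 1590×0.970 + 1290×0.970 + 2530×0.970 = 5247.7
T_out = -19236 / 5247.7 = -3.6655 °C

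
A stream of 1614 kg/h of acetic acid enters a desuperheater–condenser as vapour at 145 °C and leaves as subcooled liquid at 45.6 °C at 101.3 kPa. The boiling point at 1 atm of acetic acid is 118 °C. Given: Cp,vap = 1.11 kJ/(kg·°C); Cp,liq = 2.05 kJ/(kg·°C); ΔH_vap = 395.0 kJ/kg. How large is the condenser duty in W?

Q_c = 257000 W

vapour 145→118 °C: -29.97 kJ/kg
condensation at 118 °C: -395 kJ/kg
liquid 118→45.6 °C: -148.42 kJ/kg
Δh = -29.97 + -395 + -148.42 = -573.39 kJ/kg
Q = ṁ·Δh = 1614 kg/h × -573.39 kJ/kg = -925450 kJ/h
|Q| = 257.07 kW = 257070 W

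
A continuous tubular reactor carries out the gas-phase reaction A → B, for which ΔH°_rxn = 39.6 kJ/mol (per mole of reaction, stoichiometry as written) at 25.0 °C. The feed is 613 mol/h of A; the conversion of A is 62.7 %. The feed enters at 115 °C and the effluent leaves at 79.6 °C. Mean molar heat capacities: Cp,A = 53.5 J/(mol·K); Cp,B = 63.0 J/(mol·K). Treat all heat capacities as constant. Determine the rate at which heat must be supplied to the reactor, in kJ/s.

Extent of reaction ξ = 0.627 × 613 = 384.35 mol/h
Reaction term: ξ·ΔH°_rxn = 384.35 × 39.6 = 15220 kJ/h
Sensible, feed 115→25 °C: -2951.6 kJ/h
Outlet flows (mol/h): A 228.65, B 384.35
Sensible, products 25→79.6 °C: 1990 kJ/h
Q = ΔH = 14259 kJ/h = 3.9608 kW
Heat supplied = 3.9608 kJ/s

Q_in = 3.96 kJ/s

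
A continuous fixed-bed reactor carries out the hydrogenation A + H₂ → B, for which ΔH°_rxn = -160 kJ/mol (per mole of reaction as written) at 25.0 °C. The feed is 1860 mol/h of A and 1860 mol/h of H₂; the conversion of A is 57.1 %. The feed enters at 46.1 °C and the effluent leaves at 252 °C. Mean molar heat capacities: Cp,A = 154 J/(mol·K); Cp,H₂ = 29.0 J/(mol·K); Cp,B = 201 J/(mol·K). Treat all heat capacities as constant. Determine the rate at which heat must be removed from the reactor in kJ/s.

Q_out = 26.5 kJ/s

Extent of reaction ξ = 0.571 × 1860 = 1062.1 mol/h
Reaction term: ξ·ΔH°_rxn = 1062.1 × -160 = -169930 kJ/h
Sensible, feed 46.1→25 °C: -7182 kJ/h
Outlet flows (mol/h): A 797.94, H₂ 797.94, B 1062.1
Sensible, products 25→252 °C: 81606 kJ/h
Q = ΔH = -95506 kJ/h = -26.529 kW
Heat removed = 26.529 kJ/s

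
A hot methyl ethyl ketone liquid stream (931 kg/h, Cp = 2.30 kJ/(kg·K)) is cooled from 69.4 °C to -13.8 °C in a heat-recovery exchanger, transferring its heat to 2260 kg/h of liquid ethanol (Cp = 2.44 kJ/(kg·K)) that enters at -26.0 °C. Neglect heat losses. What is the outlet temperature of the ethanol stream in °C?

Heat released by hot stream: Q = 931 × 2.30 × (69.4 − -13.8) = 178160 kJ/h
Energy balance on cold side (adiabatic exchanger): Q = ṁ_c·Cp_c·(T_c,out − T_c,in)
T_c,out = -26.0 + 178160/(2260 × 2.44) = 6.3074 °C

T_c,out = 6.31 °C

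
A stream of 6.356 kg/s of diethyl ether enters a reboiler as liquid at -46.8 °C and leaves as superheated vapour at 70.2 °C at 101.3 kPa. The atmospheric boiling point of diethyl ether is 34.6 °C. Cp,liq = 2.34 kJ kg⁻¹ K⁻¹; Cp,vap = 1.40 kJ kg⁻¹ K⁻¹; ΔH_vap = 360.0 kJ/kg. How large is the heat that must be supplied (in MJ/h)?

liquid -46.8→34.6 °C: 190.48 kJ/kg
vaporisation at 34.6 °C: 360 kJ/kg
vapour 34.6→70.2 °C: 49.84 kJ/kg
Δh = 190.48 + 360 + 49.84 = 600.32 kJ/kg
Q = ṁ·Δh = 6.356 kg/s × 600.32 kJ/kg = 3815.6 kJ/s
|Q| = 3815.6 kW = 13736 MJ/h

Q = 13700 MJ/h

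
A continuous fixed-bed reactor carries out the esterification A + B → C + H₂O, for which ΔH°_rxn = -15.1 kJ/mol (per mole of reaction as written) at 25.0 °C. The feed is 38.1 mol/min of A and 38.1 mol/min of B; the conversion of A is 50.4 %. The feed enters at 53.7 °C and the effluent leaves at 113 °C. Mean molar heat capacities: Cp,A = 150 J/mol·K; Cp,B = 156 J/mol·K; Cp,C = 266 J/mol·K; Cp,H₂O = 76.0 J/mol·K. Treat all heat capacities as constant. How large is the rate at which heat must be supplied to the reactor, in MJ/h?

Extent of reaction ξ = 0.504 × 38.1 = 19.202 mol/min
Reaction term: ξ·ΔH°_rxn = 19.202 × -15.1 = -289.96 kJ/min
Sensible, feed 53.7→25 °C: -334.6 kJ/min
Outlet flows (mol/min): A 18.898, B 18.898, C 19.202, H₂O 19.202
Sensible, products 25→113 °C: 1086.8 kJ/min
Q = ΔH = 462.23 kJ/min = 7.7039 kW
Heat supplied = 27.734 MJ/h

Q_in = 27.7 MJ/h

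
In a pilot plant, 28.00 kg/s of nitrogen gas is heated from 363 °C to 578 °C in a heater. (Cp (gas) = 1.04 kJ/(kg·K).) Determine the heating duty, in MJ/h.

Q = 22500 MJ/h

Q = ṁ·Cp·ΔT = 28.00 × 1.04 × (578 − 363) = 6260.8 kJ/s
Heating duty = 22539 MJ/h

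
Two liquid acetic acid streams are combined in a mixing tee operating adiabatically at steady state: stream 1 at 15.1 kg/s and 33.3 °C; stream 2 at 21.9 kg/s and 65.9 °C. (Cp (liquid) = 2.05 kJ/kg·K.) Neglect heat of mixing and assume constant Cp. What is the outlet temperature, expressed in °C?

Energy balance with Q = 0: Σ ṁᵢCp,ᵢ(T_out − Tᵢ) = 0
Σ ṁᵢCp,ᵢTᵢ = 15.1×2.05×33.3 + 21.9×2.05×65.9 = 3989.4
Σ ṁᵢCp,ᵢ = 15.1×2.05 + 21.9×2.05 = 75.85
T_out = 3989.4 / 75.85 = 52.596 °C

T_out = 52.6 °C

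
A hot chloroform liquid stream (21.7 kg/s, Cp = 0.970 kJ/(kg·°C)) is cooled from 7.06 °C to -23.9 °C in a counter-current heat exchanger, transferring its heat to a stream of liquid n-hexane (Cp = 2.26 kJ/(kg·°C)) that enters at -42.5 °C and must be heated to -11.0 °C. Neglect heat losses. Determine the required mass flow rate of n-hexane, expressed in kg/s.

ṁ_c = 9.15 kg/s

Heat released by hot stream: Q = 21.7 × 0.970 × (7.06 − -23.9) = 651.68 kJ/s
Energy balance on cold side (adiabatic exchanger): Q = ṁ_c·Cp_c·(T_c,out − T_c,in)
ṁ_c = 651.68 / [2.26 × (-11.0 − -42.5)] = 9.1541 kg/s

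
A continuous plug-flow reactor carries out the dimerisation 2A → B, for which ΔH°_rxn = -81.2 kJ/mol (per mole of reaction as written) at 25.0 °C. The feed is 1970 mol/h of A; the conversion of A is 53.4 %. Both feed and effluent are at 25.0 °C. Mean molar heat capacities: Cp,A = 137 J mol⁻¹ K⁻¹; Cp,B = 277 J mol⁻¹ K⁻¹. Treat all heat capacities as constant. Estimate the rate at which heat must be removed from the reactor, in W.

Extent of reaction ξ = 0.534 × 1970 / 2 = 525.99 mol/h
Reaction term: ξ·ΔH°_rxn = 525.99 × -81.2 = -42710 kJ/h
Q = ΔH = -42710 kJ/h = -11.864 kW
Heat removed = 11864 W

Q_out = 11900 W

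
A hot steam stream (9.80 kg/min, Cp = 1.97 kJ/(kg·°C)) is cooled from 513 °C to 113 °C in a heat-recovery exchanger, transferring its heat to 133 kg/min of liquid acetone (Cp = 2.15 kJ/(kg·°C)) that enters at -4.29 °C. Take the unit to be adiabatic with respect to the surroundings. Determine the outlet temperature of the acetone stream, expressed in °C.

T_c,out = 22.7 °C

Heat released by hot stream: Q = 9.80 × 1.97 × (513 − 113) = 7722.4 kJ/min
Energy balance on cold side (adiabatic exchanger): Q = ṁ_c·Cp_c·(T_c,out − T_c,in)
T_c,out = -4.29 + 7722.4/(133 × 2.15) = 22.716 °C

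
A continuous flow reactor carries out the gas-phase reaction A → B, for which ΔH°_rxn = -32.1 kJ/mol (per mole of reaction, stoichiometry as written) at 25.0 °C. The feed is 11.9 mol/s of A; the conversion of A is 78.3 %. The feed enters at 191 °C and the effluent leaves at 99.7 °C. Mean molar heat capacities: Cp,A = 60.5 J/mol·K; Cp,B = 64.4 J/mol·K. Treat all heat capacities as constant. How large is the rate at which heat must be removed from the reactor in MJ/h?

Q_out = 1300 MJ/h

Extent of reaction ξ = 0.783 × 11.9 = 9.3177 mol/s
Reaction term: ξ·ΔH°_rxn = 9.3177 × -32.1 = -299.1 kJ/s
Sensible, feed 191→25 °C: -119.51 kJ/s
Outlet flows (mol/s): A 2.5823, B 9.3177
Sensible, products 25→99.7 °C: 56.495 kJ/s
Q = ΔH = -362.12 kJ/s = -362.12 kW
Heat removed = 1303.6 MJ/h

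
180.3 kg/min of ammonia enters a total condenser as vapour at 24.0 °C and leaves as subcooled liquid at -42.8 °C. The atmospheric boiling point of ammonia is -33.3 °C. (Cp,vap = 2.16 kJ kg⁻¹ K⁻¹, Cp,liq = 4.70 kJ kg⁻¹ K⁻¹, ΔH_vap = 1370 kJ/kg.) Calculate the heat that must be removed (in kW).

vapour 24.0→-33.3 °C: -123.77 kJ/kg
condensation at -33.3 °C: -1370 kJ/kg
liquid -33.3→-42.8 °C: -44.65 kJ/kg
Δh = -123.77 + -1370 + -44.65 = -1538.4 kJ/kg
Q = ṁ·Δh = 180.3 kg/min × -1538.4 kJ/kg = -277380 kJ/min
|Q| = 4622.9 kW

Q_c = 4620 kW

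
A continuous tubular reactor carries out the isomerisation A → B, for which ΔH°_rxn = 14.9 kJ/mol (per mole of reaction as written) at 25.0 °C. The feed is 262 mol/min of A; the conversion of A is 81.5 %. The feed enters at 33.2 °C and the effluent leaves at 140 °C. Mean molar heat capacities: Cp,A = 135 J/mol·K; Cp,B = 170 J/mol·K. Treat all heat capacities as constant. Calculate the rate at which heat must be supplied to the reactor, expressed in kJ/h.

Extent of reaction ξ = 0.815 × 262 = 213.53 mol/min
Reaction term: ξ·ΔH°_rxn = 213.53 × 14.9 = 3181.6 kJ/min
Sensible, feed 33.2→25 °C: -290.03 kJ/min
Outlet flows (mol/min): A 48.47, B 213.53
Sensible, products 25→140 °C: 4927 kJ/min
Q = ΔH = 7818.6 kJ/min = 130.31 kW
Heat supplied = 469110 kJ/h

Q_in = 469000 kJ/h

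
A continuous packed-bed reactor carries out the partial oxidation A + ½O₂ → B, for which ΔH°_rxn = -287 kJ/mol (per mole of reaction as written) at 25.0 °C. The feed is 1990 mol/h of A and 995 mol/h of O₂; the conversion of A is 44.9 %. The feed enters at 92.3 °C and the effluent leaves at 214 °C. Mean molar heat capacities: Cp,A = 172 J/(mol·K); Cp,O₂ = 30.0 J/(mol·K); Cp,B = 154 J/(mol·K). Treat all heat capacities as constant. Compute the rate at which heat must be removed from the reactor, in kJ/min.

Q_out = 3610 kJ/min

Extent of reaction ξ = 0.449 × 1990 = 893.51 mol/h
Reaction term: ξ·ΔH°_rxn = 893.51 × -287 = -256440 kJ/h
Sensible, feed 92.3→25 °C: -25044 kJ/h
Outlet flows (mol/h): A 1096.5, O₂ 548.25, B 893.51
Sensible, products 25→214 °C: 64760 kJ/h
Q = ΔH = -216720 kJ/h = -60.201 kW
Heat removed = 3612 kJ/min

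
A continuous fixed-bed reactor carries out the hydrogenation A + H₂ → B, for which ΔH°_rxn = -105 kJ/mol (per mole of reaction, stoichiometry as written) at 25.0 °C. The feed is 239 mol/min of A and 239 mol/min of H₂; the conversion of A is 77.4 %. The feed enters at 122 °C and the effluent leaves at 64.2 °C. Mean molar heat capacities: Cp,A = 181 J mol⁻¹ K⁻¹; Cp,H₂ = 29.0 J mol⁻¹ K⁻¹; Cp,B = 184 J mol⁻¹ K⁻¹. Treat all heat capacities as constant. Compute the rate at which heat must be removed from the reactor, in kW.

Extent of reaction ξ = 0.774 × 239 = 184.99 mol/min
Reaction term: ξ·ΔH°_rxn = 184.99 × -105 = -19424 kJ/min
Sensible, feed 122→25 °C: -4868.4 kJ/min
Outlet flows (mol/min): A 54.014, H₂ 54.014, B 184.99
Sensible, products 25→64.2 °C: 1778.9 kJ/min
Q = ΔH = -22513 kJ/min = -375.22 kW
Heat removed = 375.22 kW

Q_out = 375 kW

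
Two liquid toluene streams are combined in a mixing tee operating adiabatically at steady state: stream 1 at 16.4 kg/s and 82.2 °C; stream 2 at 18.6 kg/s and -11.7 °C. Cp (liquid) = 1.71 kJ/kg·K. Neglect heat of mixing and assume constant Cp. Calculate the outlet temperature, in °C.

No heat crosses the boundary, so H_out = H_in.
Σ ṁᵢCp,ᵢTᵢ = 16.4×1.71×82.2 + 18.6×1.71×-11.7 = 1933.1
Σ ṁᵢCp,ᵢ = 16.4×1.71 + 18.6×1.71 = 59.85
T_out = 1933.1 / 59.85 = 32.299 °C

T_out = 32.3 °C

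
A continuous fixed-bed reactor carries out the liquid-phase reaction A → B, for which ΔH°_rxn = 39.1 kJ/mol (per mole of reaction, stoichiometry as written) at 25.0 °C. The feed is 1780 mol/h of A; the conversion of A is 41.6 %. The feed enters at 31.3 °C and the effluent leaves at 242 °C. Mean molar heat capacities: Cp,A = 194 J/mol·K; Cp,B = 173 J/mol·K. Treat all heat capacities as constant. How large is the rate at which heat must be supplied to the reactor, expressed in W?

Q_in = 27300 W

Extent of reaction ξ = 0.416 × 1780 = 740.48 mol/h
Reaction term: ξ·ΔH°_rxn = 740.48 × 39.1 = 28953 kJ/h
Sensible, feed 31.3→25 °C: -2175.5 kJ/h
Outlet flows (mol/h): A 1039.5, B 740.48
Sensible, products 25→242 °C: 71560 kJ/h
Q = ΔH = 98337 kJ/h = 27.316 kW
Heat supplied = 27316 W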